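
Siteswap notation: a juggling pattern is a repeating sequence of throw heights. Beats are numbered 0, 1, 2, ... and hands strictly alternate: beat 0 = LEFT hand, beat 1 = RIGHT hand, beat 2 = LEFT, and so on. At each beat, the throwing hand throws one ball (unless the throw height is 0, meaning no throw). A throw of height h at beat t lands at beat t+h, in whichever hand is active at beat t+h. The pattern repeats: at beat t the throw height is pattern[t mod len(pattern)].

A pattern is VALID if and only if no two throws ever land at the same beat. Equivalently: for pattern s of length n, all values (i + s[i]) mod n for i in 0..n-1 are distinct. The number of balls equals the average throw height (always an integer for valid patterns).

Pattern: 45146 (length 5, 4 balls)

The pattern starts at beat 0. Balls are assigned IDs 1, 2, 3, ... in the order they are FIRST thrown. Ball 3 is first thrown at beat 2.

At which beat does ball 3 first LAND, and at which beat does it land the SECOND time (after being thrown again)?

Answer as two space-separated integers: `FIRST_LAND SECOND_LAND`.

Answer: 3 7

Derivation:
Beat 0 (L): throw ball1 h=4 -> lands@4:L; in-air after throw: [b1@4:L]
Beat 1 (R): throw ball2 h=5 -> lands@6:L; in-air after throw: [b1@4:L b2@6:L]
Beat 2 (L): throw ball3 h=1 -> lands@3:R; in-air after throw: [b3@3:R b1@4:L b2@6:L]
Beat 3 (R): throw ball3 h=4 -> lands@7:R; in-air after throw: [b1@4:L b2@6:L b3@7:R]
Beat 4 (L): throw ball1 h=6 -> lands@10:L; in-air after throw: [b2@6:L b3@7:R b1@10:L]
Beat 5 (R): throw ball4 h=4 -> lands@9:R; in-air after throw: [b2@6:L b3@7:R b4@9:R b1@10:L]
Beat 6 (L): throw ball2 h=5 -> lands@11:R; in-air after throw: [b3@7:R b4@9:R b1@10:L b2@11:R]
Beat 7 (R): throw ball3 h=1 -> lands@8:L; in-air after throw: [b3@8:L b4@9:R b1@10:L b2@11:R]
Ball 3: thrown@2 h=1 -> first land @3; rethrown@3 h=4 -> second land @7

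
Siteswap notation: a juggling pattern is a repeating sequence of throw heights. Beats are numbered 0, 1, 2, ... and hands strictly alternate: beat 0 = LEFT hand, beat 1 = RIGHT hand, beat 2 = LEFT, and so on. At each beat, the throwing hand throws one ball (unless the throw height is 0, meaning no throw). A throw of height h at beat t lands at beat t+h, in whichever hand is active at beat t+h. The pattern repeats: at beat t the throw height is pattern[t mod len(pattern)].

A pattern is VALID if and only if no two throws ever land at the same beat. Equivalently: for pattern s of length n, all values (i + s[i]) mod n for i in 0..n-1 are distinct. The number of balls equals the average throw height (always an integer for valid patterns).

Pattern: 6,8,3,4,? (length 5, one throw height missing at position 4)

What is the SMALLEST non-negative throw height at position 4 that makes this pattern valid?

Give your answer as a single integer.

i=0: (0 + 6) mod 5 = 1
i=1: (1 + 8) mod 5 = 4
i=2: (2 + 3) mod 5 = 0
i=3: (3 + 4) mod 5 = 2
i=4: s[i]=? (unknown)
Known residues: [0, 1, 2, 4]; need a permutation of 0..4, so missing residue r = 3
Need (4 + s) mod 5 = 3; smallest s = (3 - 4) mod 5 = 4

Answer: 4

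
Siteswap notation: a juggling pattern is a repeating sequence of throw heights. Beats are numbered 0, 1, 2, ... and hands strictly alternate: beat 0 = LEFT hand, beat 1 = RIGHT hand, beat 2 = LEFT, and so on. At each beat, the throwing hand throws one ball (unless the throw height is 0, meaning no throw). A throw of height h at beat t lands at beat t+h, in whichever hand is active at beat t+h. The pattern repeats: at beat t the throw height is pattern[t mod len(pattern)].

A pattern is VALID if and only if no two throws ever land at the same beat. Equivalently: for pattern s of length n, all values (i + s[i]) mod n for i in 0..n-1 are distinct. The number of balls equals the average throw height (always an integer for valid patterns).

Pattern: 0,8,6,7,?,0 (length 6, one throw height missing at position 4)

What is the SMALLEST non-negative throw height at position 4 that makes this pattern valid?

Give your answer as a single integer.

i=0: (0 + 0) mod 6 = 0
i=1: (1 + 8) mod 6 = 3
i=2: (2 + 6) mod 6 = 2
i=3: (3 + 7) mod 6 = 4
i=4: s[i]=? (unknown)
i=5: (5 + 0) mod 6 = 5
Known residues: [0, 2, 3, 4, 5]; need a permutation of 0..5, so missing residue r = 1
Need (4 + s) mod 6 = 1; smallest s = (1 - 4) mod 6 = 3

Answer: 3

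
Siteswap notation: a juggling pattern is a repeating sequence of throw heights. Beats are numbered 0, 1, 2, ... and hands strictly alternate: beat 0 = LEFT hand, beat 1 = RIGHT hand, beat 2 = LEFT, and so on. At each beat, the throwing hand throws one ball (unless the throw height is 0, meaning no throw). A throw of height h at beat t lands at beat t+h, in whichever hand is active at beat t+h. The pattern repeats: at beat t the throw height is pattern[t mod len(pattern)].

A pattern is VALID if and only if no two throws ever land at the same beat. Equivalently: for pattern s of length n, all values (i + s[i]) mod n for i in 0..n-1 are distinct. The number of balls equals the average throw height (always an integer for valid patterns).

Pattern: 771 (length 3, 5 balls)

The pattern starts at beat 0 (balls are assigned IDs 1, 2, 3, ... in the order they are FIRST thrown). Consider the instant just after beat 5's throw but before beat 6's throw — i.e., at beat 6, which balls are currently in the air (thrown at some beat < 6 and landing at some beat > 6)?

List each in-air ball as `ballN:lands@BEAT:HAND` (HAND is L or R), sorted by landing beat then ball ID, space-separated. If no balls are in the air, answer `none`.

Answer: ball1:lands@7:R ball2:lands@8:L ball3:lands@10:L ball4:lands@11:R

Derivation:
Beat 0 (L): throw ball1 h=7 -> lands@7:R; in-air after throw: [b1@7:R]
Beat 1 (R): throw ball2 h=7 -> lands@8:L; in-air after throw: [b1@7:R b2@8:L]
Beat 2 (L): throw ball3 h=1 -> lands@3:R; in-air after throw: [b3@3:R b1@7:R b2@8:L]
Beat 3 (R): throw ball3 h=7 -> lands@10:L; in-air after throw: [b1@7:R b2@8:L b3@10:L]
Beat 4 (L): throw ball4 h=7 -> lands@11:R; in-air after throw: [b1@7:R b2@8:L b3@10:L b4@11:R]
Beat 5 (R): throw ball5 h=1 -> lands@6:L; in-air after throw: [b5@6:L b1@7:R b2@8:L b3@10:L b4@11:R]
Beat 6 (L): throw ball5 h=7 -> lands@13:R; in-air after throw: [b1@7:R b2@8:L b3@10:L b4@11:R b5@13:R]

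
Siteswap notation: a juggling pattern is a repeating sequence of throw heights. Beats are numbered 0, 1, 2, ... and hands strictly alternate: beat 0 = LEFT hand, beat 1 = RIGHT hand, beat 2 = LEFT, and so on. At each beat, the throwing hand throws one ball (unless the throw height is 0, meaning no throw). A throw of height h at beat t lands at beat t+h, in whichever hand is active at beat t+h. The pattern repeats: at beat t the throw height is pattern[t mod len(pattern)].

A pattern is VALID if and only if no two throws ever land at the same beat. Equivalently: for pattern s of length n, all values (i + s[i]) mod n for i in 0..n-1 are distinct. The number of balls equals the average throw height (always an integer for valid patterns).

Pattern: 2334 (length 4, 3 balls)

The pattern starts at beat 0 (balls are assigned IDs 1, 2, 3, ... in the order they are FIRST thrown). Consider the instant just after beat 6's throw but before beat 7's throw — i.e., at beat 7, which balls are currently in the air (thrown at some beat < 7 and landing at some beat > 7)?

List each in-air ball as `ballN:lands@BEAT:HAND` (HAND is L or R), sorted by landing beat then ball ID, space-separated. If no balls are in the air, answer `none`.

Answer: ball1:lands@8:L ball2:lands@9:R

Derivation:
Beat 0 (L): throw ball1 h=2 -> lands@2:L; in-air after throw: [b1@2:L]
Beat 1 (R): throw ball2 h=3 -> lands@4:L; in-air after throw: [b1@2:L b2@4:L]
Beat 2 (L): throw ball1 h=3 -> lands@5:R; in-air after throw: [b2@4:L b1@5:R]
Beat 3 (R): throw ball3 h=4 -> lands@7:R; in-air after throw: [b2@4:L b1@5:R b3@7:R]
Beat 4 (L): throw ball2 h=2 -> lands@6:L; in-air after throw: [b1@5:R b2@6:L b3@7:R]
Beat 5 (R): throw ball1 h=3 -> lands@8:L; in-air after throw: [b2@6:L b3@7:R b1@8:L]
Beat 6 (L): throw ball2 h=3 -> lands@9:R; in-air after throw: [b3@7:R b1@8:L b2@9:R]
Beat 7 (R): throw ball3 h=4 -> lands@11:R; in-air after throw: [b1@8:L b2@9:R b3@11:R]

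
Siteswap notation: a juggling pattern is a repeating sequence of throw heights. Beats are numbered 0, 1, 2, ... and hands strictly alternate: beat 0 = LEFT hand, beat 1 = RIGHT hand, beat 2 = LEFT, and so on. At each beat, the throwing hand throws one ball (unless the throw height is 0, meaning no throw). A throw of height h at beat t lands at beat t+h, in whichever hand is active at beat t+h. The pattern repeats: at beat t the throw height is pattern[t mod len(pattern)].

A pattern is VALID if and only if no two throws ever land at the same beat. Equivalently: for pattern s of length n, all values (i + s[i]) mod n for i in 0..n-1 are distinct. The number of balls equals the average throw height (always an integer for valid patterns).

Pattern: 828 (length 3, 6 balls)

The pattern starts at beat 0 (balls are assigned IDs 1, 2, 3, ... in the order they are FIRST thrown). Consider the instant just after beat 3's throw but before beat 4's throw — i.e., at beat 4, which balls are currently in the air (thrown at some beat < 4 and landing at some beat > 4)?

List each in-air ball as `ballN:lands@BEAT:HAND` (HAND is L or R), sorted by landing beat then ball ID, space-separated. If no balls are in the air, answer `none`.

Answer: ball1:lands@8:L ball3:lands@10:L ball2:lands@11:R

Derivation:
Beat 0 (L): throw ball1 h=8 -> lands@8:L; in-air after throw: [b1@8:L]
Beat 1 (R): throw ball2 h=2 -> lands@3:R; in-air after throw: [b2@3:R b1@8:L]
Beat 2 (L): throw ball3 h=8 -> lands@10:L; in-air after throw: [b2@3:R b1@8:L b3@10:L]
Beat 3 (R): throw ball2 h=8 -> lands@11:R; in-air after throw: [b1@8:L b3@10:L b2@11:R]
Beat 4 (L): throw ball4 h=2 -> lands@6:L; in-air after throw: [b4@6:L b1@8:L b3@10:L b2@11:R]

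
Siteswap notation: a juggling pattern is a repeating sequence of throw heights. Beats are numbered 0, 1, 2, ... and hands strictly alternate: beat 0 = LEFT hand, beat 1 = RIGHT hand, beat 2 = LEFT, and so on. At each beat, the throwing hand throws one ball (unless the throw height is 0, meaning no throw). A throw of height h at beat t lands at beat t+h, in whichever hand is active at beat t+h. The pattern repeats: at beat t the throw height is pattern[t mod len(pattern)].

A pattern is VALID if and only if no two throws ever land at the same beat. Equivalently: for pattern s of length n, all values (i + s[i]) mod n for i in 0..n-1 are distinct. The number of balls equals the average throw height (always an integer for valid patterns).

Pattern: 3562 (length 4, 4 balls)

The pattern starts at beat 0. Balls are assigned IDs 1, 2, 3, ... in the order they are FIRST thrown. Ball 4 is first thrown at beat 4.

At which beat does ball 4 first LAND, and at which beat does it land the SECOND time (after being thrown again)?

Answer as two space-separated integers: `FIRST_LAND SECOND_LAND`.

Answer: 7 9

Derivation:
Beat 0 (L): throw ball1 h=3 -> lands@3:R; in-air after throw: [b1@3:R]
Beat 1 (R): throw ball2 h=5 -> lands@6:L; in-air after throw: [b1@3:R b2@6:L]
Beat 2 (L): throw ball3 h=6 -> lands@8:L; in-air after throw: [b1@3:R b2@6:L b3@8:L]
Beat 3 (R): throw ball1 h=2 -> lands@5:R; in-air after throw: [b1@5:R b2@6:L b3@8:L]
Beat 4 (L): throw ball4 h=3 -> lands@7:R; in-air after throw: [b1@5:R b2@6:L b4@7:R b3@8:L]
Beat 5 (R): throw ball1 h=5 -> lands@10:L; in-air after throw: [b2@6:L b4@7:R b3@8:L b1@10:L]
Beat 6 (L): throw ball2 h=6 -> lands@12:L; in-air after throw: [b4@7:R b3@8:L b1@10:L b2@12:L]
Beat 7 (R): throw ball4 h=2 -> lands@9:R; in-air after throw: [b3@8:L b4@9:R b1@10:L b2@12:L]
Beat 8 (L): throw ball3 h=3 -> lands@11:R; in-air after throw: [b4@9:R b1@10:L b3@11:R b2@12:L]
Beat 9 (R): throw ball4 h=5 -> lands@14:L; in-air after throw: [b1@10:L b3@11:R b2@12:L b4@14:L]
Ball 4: thrown@4 h=3 -> first land @7; rethrown@7 h=2 -> second land @9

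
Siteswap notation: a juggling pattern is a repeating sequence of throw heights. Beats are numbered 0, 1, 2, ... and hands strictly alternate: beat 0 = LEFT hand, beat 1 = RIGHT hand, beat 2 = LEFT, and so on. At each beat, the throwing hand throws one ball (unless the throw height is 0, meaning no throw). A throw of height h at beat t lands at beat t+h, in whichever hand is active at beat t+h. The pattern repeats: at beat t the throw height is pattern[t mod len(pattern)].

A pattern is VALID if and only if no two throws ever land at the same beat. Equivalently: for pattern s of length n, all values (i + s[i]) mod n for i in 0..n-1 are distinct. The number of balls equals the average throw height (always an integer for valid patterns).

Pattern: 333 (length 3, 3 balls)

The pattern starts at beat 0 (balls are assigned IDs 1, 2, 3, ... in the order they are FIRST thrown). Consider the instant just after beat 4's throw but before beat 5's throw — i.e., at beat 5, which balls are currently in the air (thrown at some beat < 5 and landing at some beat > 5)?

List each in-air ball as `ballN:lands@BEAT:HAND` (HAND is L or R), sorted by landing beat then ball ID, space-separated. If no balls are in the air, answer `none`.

Beat 0 (L): throw ball1 h=3 -> lands@3:R; in-air after throw: [b1@3:R]
Beat 1 (R): throw ball2 h=3 -> lands@4:L; in-air after throw: [b1@3:R b2@4:L]
Beat 2 (L): throw ball3 h=3 -> lands@5:R; in-air after throw: [b1@3:R b2@4:L b3@5:R]
Beat 3 (R): throw ball1 h=3 -> lands@6:L; in-air after throw: [b2@4:L b3@5:R b1@6:L]
Beat 4 (L): throw ball2 h=3 -> lands@7:R; in-air after throw: [b3@5:R b1@6:L b2@7:R]
Beat 5 (R): throw ball3 h=3 -> lands@8:L; in-air after throw: [b1@6:L b2@7:R b3@8:L]

Answer: ball1:lands@6:L ball2:lands@7:R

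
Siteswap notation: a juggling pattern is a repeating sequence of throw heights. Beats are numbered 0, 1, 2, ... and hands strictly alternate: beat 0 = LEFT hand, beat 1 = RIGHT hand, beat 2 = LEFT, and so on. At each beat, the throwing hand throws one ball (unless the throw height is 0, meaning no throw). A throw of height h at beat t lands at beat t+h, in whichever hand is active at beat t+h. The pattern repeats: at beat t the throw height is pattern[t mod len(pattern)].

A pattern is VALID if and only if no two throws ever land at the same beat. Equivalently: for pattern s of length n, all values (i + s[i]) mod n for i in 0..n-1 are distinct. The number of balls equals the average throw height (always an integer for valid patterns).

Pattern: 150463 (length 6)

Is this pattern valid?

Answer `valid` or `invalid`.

i=0: (i + s[i]) mod n = (0 + 1) mod 6 = 1
i=1: (i + s[i]) mod n = (1 + 5) mod 6 = 0
i=2: (i + s[i]) mod n = (2 + 0) mod 6 = 2
i=3: (i + s[i]) mod n = (3 + 4) mod 6 = 1
i=4: (i + s[i]) mod n = (4 + 6) mod 6 = 4
i=5: (i + s[i]) mod n = (5 + 3) mod 6 = 2
Residues: [1, 0, 2, 1, 4, 2], distinct: False

Answer: invalid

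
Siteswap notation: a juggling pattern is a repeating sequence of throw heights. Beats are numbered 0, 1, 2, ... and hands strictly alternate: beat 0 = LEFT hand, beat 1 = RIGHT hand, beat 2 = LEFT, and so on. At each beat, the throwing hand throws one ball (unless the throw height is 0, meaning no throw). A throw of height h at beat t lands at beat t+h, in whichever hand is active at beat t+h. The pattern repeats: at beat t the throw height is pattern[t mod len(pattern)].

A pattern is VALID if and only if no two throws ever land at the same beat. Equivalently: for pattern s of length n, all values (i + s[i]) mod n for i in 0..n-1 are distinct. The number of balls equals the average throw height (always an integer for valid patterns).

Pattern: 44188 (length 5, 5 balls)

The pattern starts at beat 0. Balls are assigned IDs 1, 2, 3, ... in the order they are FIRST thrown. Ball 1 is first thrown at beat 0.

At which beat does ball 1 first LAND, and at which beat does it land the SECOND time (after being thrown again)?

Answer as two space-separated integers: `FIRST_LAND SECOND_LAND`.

Answer: 4 12

Derivation:
Beat 0 (L): throw ball1 h=4 -> lands@4:L; in-air after throw: [b1@4:L]
Beat 1 (R): throw ball2 h=4 -> lands@5:R; in-air after throw: [b1@4:L b2@5:R]
Beat 2 (L): throw ball3 h=1 -> lands@3:R; in-air after throw: [b3@3:R b1@4:L b2@5:R]
Beat 3 (R): throw ball3 h=8 -> lands@11:R; in-air after throw: [b1@4:L b2@5:R b3@11:R]
Beat 4 (L): throw ball1 h=8 -> lands@12:L; in-air after throw: [b2@5:R b3@11:R b1@12:L]
Beat 5 (R): throw ball2 h=4 -> lands@9:R; in-air after throw: [b2@9:R b3@11:R b1@12:L]
Beat 6 (L): throw ball4 h=4 -> lands@10:L; in-air after throw: [b2@9:R b4@10:L b3@11:R b1@12:L]
Beat 7 (R): throw ball5 h=1 -> lands@8:L; in-air after throw: [b5@8:L b2@9:R b4@10:L b3@11:R b1@12:L]
Beat 8 (L): throw ball5 h=8 -> lands@16:L; in-air after throw: [b2@9:R b4@10:L b3@11:R b1@12:L b5@16:L]
Beat 9 (R): throw ball2 h=8 -> lands@17:R; in-air after throw: [b4@10:L b3@11:R b1@12:L b5@16:L b2@17:R]
Beat 10 (L): throw ball4 h=4 -> lands@14:L; in-air after throw: [b3@11:R b1@12:L b4@14:L b5@16:L b2@17:R]
Beat 11 (R): throw ball3 h=4 -> lands@15:R; in-air after throw: [b1@12:L b4@14:L b3@15:R b5@16:L b2@17:R]
Beat 12 (L): throw ball1 h=1 -> lands@13:R; in-air after throw: [b1@13:R b4@14:L b3@15:R b5@16:L b2@17:R]
Ball 1: thrown@0 h=4 -> first land @4; rethrown@4 h=8 -> second land @12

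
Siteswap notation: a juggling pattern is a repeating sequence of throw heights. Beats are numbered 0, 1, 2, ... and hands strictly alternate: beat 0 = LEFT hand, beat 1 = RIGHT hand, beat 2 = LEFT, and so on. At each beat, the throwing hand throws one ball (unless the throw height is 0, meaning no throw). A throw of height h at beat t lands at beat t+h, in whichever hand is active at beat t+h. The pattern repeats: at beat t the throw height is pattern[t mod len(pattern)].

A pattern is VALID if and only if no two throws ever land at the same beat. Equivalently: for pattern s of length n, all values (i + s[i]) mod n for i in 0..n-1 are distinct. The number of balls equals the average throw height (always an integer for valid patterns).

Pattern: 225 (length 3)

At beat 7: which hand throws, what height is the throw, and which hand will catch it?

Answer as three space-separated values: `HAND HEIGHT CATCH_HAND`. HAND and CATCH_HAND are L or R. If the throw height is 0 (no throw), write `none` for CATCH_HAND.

Beat 7: 7 mod 2 = 1, so hand = R
Throw height = pattern[7 mod 3] = pattern[1] = 2
Lands at beat 7+2=9, 9 mod 2 = 1, so catch hand = R

Answer: R 2 R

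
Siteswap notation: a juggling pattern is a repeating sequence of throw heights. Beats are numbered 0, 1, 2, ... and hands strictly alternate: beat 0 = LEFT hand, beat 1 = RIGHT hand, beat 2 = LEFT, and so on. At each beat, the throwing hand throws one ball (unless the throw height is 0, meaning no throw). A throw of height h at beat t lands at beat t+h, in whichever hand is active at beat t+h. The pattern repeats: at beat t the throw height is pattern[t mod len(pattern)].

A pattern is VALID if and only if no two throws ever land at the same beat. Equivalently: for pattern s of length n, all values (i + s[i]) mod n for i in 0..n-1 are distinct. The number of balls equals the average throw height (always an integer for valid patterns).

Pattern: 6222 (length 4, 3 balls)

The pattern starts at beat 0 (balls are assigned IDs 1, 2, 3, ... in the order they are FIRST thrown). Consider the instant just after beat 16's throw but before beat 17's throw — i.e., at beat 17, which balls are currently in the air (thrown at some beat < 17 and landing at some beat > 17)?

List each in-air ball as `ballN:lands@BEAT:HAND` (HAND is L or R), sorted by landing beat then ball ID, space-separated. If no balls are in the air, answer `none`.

Answer: ball3:lands@18:L ball1:lands@22:L

Derivation:
Beat 0 (L): throw ball1 h=6 -> lands@6:L; in-air after throw: [b1@6:L]
Beat 1 (R): throw ball2 h=2 -> lands@3:R; in-air after throw: [b2@3:R b1@6:L]
Beat 2 (L): throw ball3 h=2 -> lands@4:L; in-air after throw: [b2@3:R b3@4:L b1@6:L]
Beat 3 (R): throw ball2 h=2 -> lands@5:R; in-air after throw: [b3@4:L b2@5:R b1@6:L]
Beat 4 (L): throw ball3 h=6 -> lands@10:L; in-air after throw: [b2@5:R b1@6:L b3@10:L]
Beat 5 (R): throw ball2 h=2 -> lands@7:R; in-air after throw: [b1@6:L b2@7:R b3@10:L]
Beat 6 (L): throw ball1 h=2 -> lands@8:L; in-air after throw: [b2@7:R b1@8:L b3@10:L]
Beat 7 (R): throw ball2 h=2 -> lands@9:R; in-air after throw: [b1@8:L b2@9:R b3@10:L]
Beat 8 (L): throw ball1 h=6 -> lands@14:L; in-air after throw: [b2@9:R b3@10:L b1@14:L]
Beat 9 (R): throw ball2 h=2 -> lands@11:R; in-air after throw: [b3@10:L b2@11:R b1@14:L]
Beat 10 (L): throw ball3 h=2 -> lands@12:L; in-air after throw: [b2@11:R b3@12:L b1@14:L]
Beat 11 (R): throw ball2 h=2 -> lands@13:R; in-air after throw: [b3@12:L b2@13:R b1@14:L]
Beat 12 (L): throw ball3 h=6 -> lands@18:L; in-air after throw: [b2@13:R b1@14:L b3@18:L]
Beat 13 (R): throw ball2 h=2 -> lands@15:R; in-air after throw: [b1@14:L b2@15:R b3@18:L]
Beat 14 (L): throw ball1 h=2 -> lands@16:L; in-air after throw: [b2@15:R b1@16:L b3@18:L]
Beat 15 (R): throw ball2 h=2 -> lands@17:R; in-air after throw: [b1@16:L b2@17:R b3@18:L]
Beat 16 (L): throw ball1 h=6 -> lands@22:L; in-air after throw: [b2@17:R b3@18:L b1@22:L]
Beat 17 (R): throw ball2 h=2 -> lands@19:R; in-air after throw: [b3@18:L b2@19:R b1@22:L]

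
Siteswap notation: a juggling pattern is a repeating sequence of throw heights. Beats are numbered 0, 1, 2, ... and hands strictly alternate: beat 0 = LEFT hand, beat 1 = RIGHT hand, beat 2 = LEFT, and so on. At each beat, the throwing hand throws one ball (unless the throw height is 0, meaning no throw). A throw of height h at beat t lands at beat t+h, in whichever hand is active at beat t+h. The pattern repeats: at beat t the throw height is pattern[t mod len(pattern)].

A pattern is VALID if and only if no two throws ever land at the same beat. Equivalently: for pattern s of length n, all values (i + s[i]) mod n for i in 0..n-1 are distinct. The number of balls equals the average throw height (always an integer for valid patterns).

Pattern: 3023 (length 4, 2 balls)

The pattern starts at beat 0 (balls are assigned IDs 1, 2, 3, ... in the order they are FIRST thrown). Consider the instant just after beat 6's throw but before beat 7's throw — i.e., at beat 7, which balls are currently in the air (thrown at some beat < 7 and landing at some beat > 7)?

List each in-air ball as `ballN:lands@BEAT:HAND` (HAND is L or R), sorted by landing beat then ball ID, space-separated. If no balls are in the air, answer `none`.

Answer: ball1:lands@8:L

Derivation:
Beat 0 (L): throw ball1 h=3 -> lands@3:R; in-air after throw: [b1@3:R]
Beat 2 (L): throw ball2 h=2 -> lands@4:L; in-air after throw: [b1@3:R b2@4:L]
Beat 3 (R): throw ball1 h=3 -> lands@6:L; in-air after throw: [b2@4:L b1@6:L]
Beat 4 (L): throw ball2 h=3 -> lands@7:R; in-air after throw: [b1@6:L b2@7:R]
Beat 6 (L): throw ball1 h=2 -> lands@8:L; in-air after throw: [b2@7:R b1@8:L]
Beat 7 (R): throw ball2 h=3 -> lands@10:L; in-air after throw: [b1@8:L b2@10:L]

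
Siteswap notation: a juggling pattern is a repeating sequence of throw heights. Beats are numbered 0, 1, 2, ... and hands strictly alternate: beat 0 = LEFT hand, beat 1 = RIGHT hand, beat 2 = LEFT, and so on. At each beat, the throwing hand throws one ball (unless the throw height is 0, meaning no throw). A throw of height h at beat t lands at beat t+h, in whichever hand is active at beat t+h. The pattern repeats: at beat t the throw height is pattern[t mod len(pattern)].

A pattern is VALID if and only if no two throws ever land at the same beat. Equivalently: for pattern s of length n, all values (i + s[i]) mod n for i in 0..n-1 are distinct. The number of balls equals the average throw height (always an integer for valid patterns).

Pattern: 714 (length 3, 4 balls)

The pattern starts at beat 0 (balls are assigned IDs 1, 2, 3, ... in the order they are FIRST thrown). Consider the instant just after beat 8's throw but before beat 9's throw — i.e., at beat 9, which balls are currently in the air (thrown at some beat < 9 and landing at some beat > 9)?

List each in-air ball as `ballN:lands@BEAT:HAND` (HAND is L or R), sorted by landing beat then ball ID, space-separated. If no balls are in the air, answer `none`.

Answer: ball3:lands@10:L ball1:lands@12:L ball2:lands@13:R

Derivation:
Beat 0 (L): throw ball1 h=7 -> lands@7:R; in-air after throw: [b1@7:R]
Beat 1 (R): throw ball2 h=1 -> lands@2:L; in-air after throw: [b2@2:L b1@7:R]
Beat 2 (L): throw ball2 h=4 -> lands@6:L; in-air after throw: [b2@6:L b1@7:R]
Beat 3 (R): throw ball3 h=7 -> lands@10:L; in-air after throw: [b2@6:L b1@7:R b3@10:L]
Beat 4 (L): throw ball4 h=1 -> lands@5:R; in-air after throw: [b4@5:R b2@6:L b1@7:R b3@10:L]
Beat 5 (R): throw ball4 h=4 -> lands@9:R; in-air after throw: [b2@6:L b1@7:R b4@9:R b3@10:L]
Beat 6 (L): throw ball2 h=7 -> lands@13:R; in-air after throw: [b1@7:R b4@9:R b3@10:L b2@13:R]
Beat 7 (R): throw ball1 h=1 -> lands@8:L; in-air after throw: [b1@8:L b4@9:R b3@10:L b2@13:R]
Beat 8 (L): throw ball1 h=4 -> lands@12:L; in-air after throw: [b4@9:R b3@10:L b1@12:L b2@13:R]
Beat 9 (R): throw ball4 h=7 -> lands@16:L; in-air after throw: [b3@10:L b1@12:L b2@13:R b4@16:L]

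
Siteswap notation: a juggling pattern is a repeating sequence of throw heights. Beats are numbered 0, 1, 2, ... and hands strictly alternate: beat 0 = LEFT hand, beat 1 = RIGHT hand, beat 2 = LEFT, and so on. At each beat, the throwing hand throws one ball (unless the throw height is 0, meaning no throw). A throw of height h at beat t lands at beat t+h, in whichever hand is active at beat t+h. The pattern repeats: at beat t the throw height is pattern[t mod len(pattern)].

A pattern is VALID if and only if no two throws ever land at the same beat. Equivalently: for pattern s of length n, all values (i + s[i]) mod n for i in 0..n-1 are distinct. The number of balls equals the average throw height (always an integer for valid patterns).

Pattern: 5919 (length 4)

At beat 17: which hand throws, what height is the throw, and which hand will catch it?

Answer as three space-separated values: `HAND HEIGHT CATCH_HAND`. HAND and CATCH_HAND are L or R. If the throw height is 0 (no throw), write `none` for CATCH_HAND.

Answer: R 9 L

Derivation:
Beat 17: 17 mod 2 = 1, so hand = R
Throw height = pattern[17 mod 4] = pattern[1] = 9
Lands at beat 17+9=26, 26 mod 2 = 0, so catch hand = L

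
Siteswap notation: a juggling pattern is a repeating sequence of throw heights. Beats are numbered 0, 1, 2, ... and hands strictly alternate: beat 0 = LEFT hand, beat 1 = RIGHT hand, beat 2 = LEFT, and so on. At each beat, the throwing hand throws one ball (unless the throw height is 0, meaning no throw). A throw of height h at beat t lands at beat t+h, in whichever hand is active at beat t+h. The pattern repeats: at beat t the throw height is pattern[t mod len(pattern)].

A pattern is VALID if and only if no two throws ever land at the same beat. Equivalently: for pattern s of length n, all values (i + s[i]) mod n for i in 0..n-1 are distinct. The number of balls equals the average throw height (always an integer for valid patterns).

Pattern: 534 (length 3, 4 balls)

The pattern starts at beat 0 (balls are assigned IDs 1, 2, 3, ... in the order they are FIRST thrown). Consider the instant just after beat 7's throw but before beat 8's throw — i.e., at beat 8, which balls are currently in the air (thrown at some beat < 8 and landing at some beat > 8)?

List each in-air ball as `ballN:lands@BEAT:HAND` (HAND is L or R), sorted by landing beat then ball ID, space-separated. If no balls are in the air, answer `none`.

Answer: ball1:lands@9:R ball2:lands@10:L ball3:lands@11:R

Derivation:
Beat 0 (L): throw ball1 h=5 -> lands@5:R; in-air after throw: [b1@5:R]
Beat 1 (R): throw ball2 h=3 -> lands@4:L; in-air after throw: [b2@4:L b1@5:R]
Beat 2 (L): throw ball3 h=4 -> lands@6:L; in-air after throw: [b2@4:L b1@5:R b3@6:L]
Beat 3 (R): throw ball4 h=5 -> lands@8:L; in-air after throw: [b2@4:L b1@5:R b3@6:L b4@8:L]
Beat 4 (L): throw ball2 h=3 -> lands@7:R; in-air after throw: [b1@5:R b3@6:L b2@7:R b4@8:L]
Beat 5 (R): throw ball1 h=4 -> lands@9:R; in-air after throw: [b3@6:L b2@7:R b4@8:L b1@9:R]
Beat 6 (L): throw ball3 h=5 -> lands@11:R; in-air after throw: [b2@7:R b4@8:L b1@9:R b3@11:R]
Beat 7 (R): throw ball2 h=3 -> lands@10:L; in-air after throw: [b4@8:L b1@9:R b2@10:L b3@11:R]
Beat 8 (L): throw ball4 h=4 -> lands@12:L; in-air after throw: [b1@9:R b2@10:L b3@11:R b4@12:L]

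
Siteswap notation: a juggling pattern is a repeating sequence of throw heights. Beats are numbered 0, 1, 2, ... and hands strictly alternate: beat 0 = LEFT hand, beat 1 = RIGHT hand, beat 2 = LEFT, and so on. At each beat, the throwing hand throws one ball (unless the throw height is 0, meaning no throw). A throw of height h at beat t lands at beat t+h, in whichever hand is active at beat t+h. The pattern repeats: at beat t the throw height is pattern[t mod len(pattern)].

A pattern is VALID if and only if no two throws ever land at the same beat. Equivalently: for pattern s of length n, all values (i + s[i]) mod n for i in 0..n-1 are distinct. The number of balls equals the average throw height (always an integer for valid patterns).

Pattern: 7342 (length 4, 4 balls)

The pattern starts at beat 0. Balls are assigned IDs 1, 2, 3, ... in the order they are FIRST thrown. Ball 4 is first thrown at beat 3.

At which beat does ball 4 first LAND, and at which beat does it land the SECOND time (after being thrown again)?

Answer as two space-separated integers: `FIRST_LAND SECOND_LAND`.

Beat 0 (L): throw ball1 h=7 -> lands@7:R; in-air after throw: [b1@7:R]
Beat 1 (R): throw ball2 h=3 -> lands@4:L; in-air after throw: [b2@4:L b1@7:R]
Beat 2 (L): throw ball3 h=4 -> lands@6:L; in-air after throw: [b2@4:L b3@6:L b1@7:R]
Beat 3 (R): throw ball4 h=2 -> lands@5:R; in-air after throw: [b2@4:L b4@5:R b3@6:L b1@7:R]
Beat 4 (L): throw ball2 h=7 -> lands@11:R; in-air after throw: [b4@5:R b3@6:L b1@7:R b2@11:R]
Beat 5 (R): throw ball4 h=3 -> lands@8:L; in-air after throw: [b3@6:L b1@7:R b4@8:L b2@11:R]
Beat 6 (L): throw ball3 h=4 -> lands@10:L; in-air after throw: [b1@7:R b4@8:L b3@10:L b2@11:R]
Beat 7 (R): throw ball1 h=2 -> lands@9:R; in-air after throw: [b4@8:L b1@9:R b3@10:L b2@11:R]
Beat 8 (L): throw ball4 h=7 -> lands@15:R; in-air after throw: [b1@9:R b3@10:L b2@11:R b4@15:R]
Ball 4: thrown@3 h=2 -> first land @5; rethrown@5 h=3 -> second land @8

Answer: 5 8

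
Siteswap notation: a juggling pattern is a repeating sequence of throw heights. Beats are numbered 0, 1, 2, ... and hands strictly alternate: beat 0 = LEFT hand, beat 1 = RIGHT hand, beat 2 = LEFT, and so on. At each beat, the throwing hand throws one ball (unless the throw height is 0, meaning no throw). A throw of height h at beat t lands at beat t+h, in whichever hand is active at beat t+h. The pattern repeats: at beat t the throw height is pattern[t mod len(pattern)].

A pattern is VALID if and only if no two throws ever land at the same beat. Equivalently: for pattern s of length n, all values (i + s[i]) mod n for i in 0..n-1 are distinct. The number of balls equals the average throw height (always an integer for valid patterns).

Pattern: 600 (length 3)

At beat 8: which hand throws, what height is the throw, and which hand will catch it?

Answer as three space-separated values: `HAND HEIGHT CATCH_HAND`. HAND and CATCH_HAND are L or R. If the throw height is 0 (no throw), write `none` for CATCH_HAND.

Beat 8: 8 mod 2 = 0, so hand = L
Throw height = pattern[8 mod 3] = pattern[2] = 0

Answer: L 0 none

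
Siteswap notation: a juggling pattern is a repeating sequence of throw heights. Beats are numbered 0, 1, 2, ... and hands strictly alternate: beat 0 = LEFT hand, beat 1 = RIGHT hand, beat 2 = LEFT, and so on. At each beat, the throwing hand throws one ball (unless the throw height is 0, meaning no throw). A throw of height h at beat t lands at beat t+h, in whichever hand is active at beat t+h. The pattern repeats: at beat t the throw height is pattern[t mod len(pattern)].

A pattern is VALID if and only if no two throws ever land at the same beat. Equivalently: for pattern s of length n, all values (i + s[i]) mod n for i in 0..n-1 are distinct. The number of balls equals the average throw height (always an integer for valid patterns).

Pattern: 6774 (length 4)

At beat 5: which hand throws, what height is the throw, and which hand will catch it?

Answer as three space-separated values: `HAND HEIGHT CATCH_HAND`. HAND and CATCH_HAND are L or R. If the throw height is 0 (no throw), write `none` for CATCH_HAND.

Beat 5: 5 mod 2 = 1, so hand = R
Throw height = pattern[5 mod 4] = pattern[1] = 7
Lands at beat 5+7=12, 12 mod 2 = 0, so catch hand = L

Answer: R 7 L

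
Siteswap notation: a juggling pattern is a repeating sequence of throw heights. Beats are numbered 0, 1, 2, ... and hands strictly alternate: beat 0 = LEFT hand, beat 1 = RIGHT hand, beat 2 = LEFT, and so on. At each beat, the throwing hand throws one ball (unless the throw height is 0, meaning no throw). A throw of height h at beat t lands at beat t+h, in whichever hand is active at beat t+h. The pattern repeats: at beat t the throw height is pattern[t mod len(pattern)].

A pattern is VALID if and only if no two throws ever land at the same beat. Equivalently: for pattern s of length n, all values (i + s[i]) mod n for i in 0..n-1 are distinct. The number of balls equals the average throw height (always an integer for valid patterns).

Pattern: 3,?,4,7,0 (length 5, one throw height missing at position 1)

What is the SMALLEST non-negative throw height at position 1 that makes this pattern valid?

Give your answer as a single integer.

Answer: 1

Derivation:
i=0: (0 + 3) mod 5 = 3
i=1: s[i]=? (unknown)
i=2: (2 + 4) mod 5 = 1
i=3: (3 + 7) mod 5 = 0
i=4: (4 + 0) mod 5 = 4
Known residues: [0, 1, 3, 4]; need a permutation of 0..4, so missing residue r = 2
Need (1 + s) mod 5 = 2; smallest s = (2 - 1) mod 5 = 1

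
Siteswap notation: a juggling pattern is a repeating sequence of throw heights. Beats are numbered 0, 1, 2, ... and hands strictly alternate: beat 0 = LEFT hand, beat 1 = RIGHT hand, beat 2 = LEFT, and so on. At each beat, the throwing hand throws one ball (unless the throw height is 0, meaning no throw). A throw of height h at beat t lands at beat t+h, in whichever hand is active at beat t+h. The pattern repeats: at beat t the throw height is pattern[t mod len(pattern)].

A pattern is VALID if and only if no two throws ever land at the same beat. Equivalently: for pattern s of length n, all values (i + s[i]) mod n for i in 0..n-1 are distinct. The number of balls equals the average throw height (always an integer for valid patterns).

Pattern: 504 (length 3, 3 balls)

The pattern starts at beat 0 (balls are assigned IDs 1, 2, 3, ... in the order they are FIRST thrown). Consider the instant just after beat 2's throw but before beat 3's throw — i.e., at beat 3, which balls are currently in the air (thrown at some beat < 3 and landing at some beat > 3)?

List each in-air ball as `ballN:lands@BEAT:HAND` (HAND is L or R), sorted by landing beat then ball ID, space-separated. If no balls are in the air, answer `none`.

Answer: ball1:lands@5:R ball2:lands@6:L

Derivation:
Beat 0 (L): throw ball1 h=5 -> lands@5:R; in-air after throw: [b1@5:R]
Beat 2 (L): throw ball2 h=4 -> lands@6:L; in-air after throw: [b1@5:R b2@6:L]
Beat 3 (R): throw ball3 h=5 -> lands@8:L; in-air after throw: [b1@5:R b2@6:L b3@8:L]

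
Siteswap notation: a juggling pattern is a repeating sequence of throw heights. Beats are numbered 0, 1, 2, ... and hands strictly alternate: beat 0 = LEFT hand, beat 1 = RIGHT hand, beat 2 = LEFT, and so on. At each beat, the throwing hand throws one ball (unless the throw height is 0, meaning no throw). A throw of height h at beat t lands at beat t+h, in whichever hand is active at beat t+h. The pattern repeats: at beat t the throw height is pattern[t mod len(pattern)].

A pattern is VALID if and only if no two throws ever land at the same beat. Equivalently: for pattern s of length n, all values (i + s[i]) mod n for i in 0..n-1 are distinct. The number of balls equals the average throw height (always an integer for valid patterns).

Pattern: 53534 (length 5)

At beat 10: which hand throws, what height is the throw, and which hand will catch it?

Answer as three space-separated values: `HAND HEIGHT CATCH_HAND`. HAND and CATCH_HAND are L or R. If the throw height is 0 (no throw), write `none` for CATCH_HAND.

Beat 10: 10 mod 2 = 0, so hand = L
Throw height = pattern[10 mod 5] = pattern[0] = 5
Lands at beat 10+5=15, 15 mod 2 = 1, so catch hand = R

Answer: L 5 R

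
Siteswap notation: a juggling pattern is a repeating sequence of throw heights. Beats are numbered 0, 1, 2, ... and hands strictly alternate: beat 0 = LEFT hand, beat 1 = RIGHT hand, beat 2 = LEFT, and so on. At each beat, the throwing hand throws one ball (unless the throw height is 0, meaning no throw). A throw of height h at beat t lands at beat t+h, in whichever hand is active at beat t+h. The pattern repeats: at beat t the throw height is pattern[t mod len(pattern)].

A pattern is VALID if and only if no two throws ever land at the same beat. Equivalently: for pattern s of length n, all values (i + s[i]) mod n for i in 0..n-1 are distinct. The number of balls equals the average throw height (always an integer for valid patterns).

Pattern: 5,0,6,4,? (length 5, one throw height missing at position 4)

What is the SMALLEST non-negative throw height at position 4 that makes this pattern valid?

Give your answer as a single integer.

i=0: (0 + 5) mod 5 = 0
i=1: (1 + 0) mod 5 = 1
i=2: (2 + 6) mod 5 = 3
i=3: (3 + 4) mod 5 = 2
i=4: s[i]=? (unknown)
Known residues: [0, 1, 2, 3]; need a permutation of 0..4, so missing residue r = 4
Need (4 + s) mod 5 = 4; smallest s = (4 - 4) mod 5 = 0

Answer: 0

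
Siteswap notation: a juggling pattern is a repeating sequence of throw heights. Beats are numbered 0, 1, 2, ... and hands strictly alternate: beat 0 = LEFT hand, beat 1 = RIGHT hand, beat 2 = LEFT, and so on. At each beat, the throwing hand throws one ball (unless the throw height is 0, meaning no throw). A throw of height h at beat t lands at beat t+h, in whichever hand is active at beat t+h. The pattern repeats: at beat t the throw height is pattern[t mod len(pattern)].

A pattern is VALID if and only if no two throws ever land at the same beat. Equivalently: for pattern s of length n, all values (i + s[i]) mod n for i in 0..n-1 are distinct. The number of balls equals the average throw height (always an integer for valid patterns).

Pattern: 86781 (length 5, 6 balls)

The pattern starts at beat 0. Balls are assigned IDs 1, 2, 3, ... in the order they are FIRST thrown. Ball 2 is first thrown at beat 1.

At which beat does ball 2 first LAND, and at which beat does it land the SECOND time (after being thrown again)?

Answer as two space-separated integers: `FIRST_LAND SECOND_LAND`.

Answer: 7 14

Derivation:
Beat 0 (L): throw ball1 h=8 -> lands@8:L; in-air after throw: [b1@8:L]
Beat 1 (R): throw ball2 h=6 -> lands@7:R; in-air after throw: [b2@7:R b1@8:L]
Beat 2 (L): throw ball3 h=7 -> lands@9:R; in-air after throw: [b2@7:R b1@8:L b3@9:R]
Beat 3 (R): throw ball4 h=8 -> lands@11:R; in-air after throw: [b2@7:R b1@8:L b3@9:R b4@11:R]
Beat 4 (L): throw ball5 h=1 -> lands@5:R; in-air after throw: [b5@5:R b2@7:R b1@8:L b3@9:R b4@11:R]
Beat 5 (R): throw ball5 h=8 -> lands@13:R; in-air after throw: [b2@7:R b1@8:L b3@9:R b4@11:R b5@13:R]
Beat 6 (L): throw ball6 h=6 -> lands@12:L; in-air after throw: [b2@7:R b1@8:L b3@9:R b4@11:R b6@12:L b5@13:R]
Beat 7 (R): throw ball2 h=7 -> lands@14:L; in-air after throw: [b1@8:L b3@9:R b4@11:R b6@12:L b5@13:R b2@14:L]
Beat 8 (L): throw ball1 h=8 -> lands@16:L; in-air after throw: [b3@9:R b4@11:R b6@12:L b5@13:R b2@14:L b1@16:L]
Beat 9 (R): throw ball3 h=1 -> lands@10:L; in-air after throw: [b3@10:L b4@11:R b6@12:L b5@13:R b2@14:L b1@16:L]
Beat 10 (L): throw ball3 h=8 -> lands@18:L; in-air after throw: [b4@11:R b6@12:L b5@13:R b2@14:L b1@16:L b3@18:L]
Beat 11 (R): throw ball4 h=6 -> lands@17:R; in-air after throw: [b6@12:L b5@13:R b2@14:L b1@16:L b4@17:R b3@18:L]
Ball 2: thrown@1 h=6 -> first land @7; rethrown@7 h=7 -> second land @14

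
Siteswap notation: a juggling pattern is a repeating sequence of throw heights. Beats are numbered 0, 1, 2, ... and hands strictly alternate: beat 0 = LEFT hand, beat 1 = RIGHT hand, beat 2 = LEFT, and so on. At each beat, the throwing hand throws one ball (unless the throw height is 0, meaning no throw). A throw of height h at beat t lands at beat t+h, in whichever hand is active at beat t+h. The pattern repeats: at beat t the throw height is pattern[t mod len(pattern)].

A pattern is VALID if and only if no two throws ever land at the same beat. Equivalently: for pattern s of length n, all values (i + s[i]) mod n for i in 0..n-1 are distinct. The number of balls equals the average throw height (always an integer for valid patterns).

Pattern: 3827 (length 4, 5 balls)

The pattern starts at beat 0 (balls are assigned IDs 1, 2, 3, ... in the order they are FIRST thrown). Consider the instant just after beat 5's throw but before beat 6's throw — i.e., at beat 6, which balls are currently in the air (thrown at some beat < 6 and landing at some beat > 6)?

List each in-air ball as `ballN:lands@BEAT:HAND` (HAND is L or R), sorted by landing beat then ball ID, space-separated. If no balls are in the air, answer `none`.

Beat 0 (L): throw ball1 h=3 -> lands@3:R; in-air after throw: [b1@3:R]
Beat 1 (R): throw ball2 h=8 -> lands@9:R; in-air after throw: [b1@3:R b2@9:R]
Beat 2 (L): throw ball3 h=2 -> lands@4:L; in-air after throw: [b1@3:R b3@4:L b2@9:R]
Beat 3 (R): throw ball1 h=7 -> lands@10:L; in-air after throw: [b3@4:L b2@9:R b1@10:L]
Beat 4 (L): throw ball3 h=3 -> lands@7:R; in-air after throw: [b3@7:R b2@9:R b1@10:L]
Beat 5 (R): throw ball4 h=8 -> lands@13:R; in-air after throw: [b3@7:R b2@9:R b1@10:L b4@13:R]
Beat 6 (L): throw ball5 h=2 -> lands@8:L; in-air after throw: [b3@7:R b5@8:L b2@9:R b1@10:L b4@13:R]

Answer: ball3:lands@7:R ball2:lands@9:R ball1:lands@10:L ball4:lands@13:R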